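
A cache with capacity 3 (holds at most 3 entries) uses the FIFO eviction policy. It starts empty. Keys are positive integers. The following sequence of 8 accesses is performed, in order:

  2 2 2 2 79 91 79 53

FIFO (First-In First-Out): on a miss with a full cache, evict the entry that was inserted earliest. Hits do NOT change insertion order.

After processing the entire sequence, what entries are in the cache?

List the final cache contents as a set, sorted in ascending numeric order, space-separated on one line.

Answer: 53 79 91

Derivation:
FIFO simulation (capacity=3):
  1. access 2: MISS. Cache (old->new): [2]
  2. access 2: HIT. Cache (old->new): [2]
  3. access 2: HIT. Cache (old->new): [2]
  4. access 2: HIT. Cache (old->new): [2]
  5. access 79: MISS. Cache (old->new): [2 79]
  6. access 91: MISS. Cache (old->new): [2 79 91]
  7. access 79: HIT. Cache (old->new): [2 79 91]
  8. access 53: MISS, evict 2. Cache (old->new): [79 91 53]
Total: 4 hits, 4 misses, 1 evictions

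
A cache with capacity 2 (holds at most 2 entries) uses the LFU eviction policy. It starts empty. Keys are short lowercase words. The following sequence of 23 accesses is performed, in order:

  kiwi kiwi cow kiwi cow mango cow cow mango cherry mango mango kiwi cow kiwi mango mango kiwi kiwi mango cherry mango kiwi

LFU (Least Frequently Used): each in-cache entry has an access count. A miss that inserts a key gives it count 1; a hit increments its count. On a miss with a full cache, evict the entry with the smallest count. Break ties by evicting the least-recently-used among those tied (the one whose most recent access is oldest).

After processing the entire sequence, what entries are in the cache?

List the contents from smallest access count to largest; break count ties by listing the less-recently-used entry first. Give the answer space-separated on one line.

LFU simulation (capacity=2):
  1. access kiwi: MISS. Cache: [kiwi(c=1)]
  2. access kiwi: HIT, count now 2. Cache: [kiwi(c=2)]
  3. access cow: MISS. Cache: [cow(c=1) kiwi(c=2)]
  4. access kiwi: HIT, count now 3. Cache: [cow(c=1) kiwi(c=3)]
  5. access cow: HIT, count now 2. Cache: [cow(c=2) kiwi(c=3)]
  6. access mango: MISS, evict cow(c=2). Cache: [mango(c=1) kiwi(c=3)]
  7. access cow: MISS, evict mango(c=1). Cache: [cow(c=1) kiwi(c=3)]
  8. access cow: HIT, count now 2. Cache: [cow(c=2) kiwi(c=3)]
  9. access mango: MISS, evict cow(c=2). Cache: [mango(c=1) kiwi(c=3)]
  10. access cherry: MISS, evict mango(c=1). Cache: [cherry(c=1) kiwi(c=3)]
  11. access mango: MISS, evict cherry(c=1). Cache: [mango(c=1) kiwi(c=3)]
  12. access mango: HIT, count now 2. Cache: [mango(c=2) kiwi(c=3)]
  13. access kiwi: HIT, count now 4. Cache: [mango(c=2) kiwi(c=4)]
  14. access cow: MISS, evict mango(c=2). Cache: [cow(c=1) kiwi(c=4)]
  15. access kiwi: HIT, count now 5. Cache: [cow(c=1) kiwi(c=5)]
  16. access mango: MISS, evict cow(c=1). Cache: [mango(c=1) kiwi(c=5)]
  17. access mango: HIT, count now 2. Cache: [mango(c=2) kiwi(c=5)]
  18. access kiwi: HIT, count now 6. Cache: [mango(c=2) kiwi(c=6)]
  19. access kiwi: HIT, count now 7. Cache: [mango(c=2) kiwi(c=7)]
  20. access mango: HIT, count now 3. Cache: [mango(c=3) kiwi(c=7)]
  21. access cherry: MISS, evict mango(c=3). Cache: [cherry(c=1) kiwi(c=7)]
  22. access mango: MISS, evict cherry(c=1). Cache: [mango(c=1) kiwi(c=7)]
  23. access kiwi: HIT, count now 8. Cache: [mango(c=1) kiwi(c=8)]
Total: 12 hits, 11 misses, 9 evictions

Answer: mango kiwi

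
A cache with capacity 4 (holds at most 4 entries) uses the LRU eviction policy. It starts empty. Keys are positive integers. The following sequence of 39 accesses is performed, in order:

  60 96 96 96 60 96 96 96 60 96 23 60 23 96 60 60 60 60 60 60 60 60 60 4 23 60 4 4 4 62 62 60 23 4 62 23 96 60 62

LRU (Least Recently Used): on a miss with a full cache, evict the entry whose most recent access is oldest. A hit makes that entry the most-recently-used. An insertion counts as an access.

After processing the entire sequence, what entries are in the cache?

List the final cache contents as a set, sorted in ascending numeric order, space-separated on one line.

Answer: 23 60 62 96

Derivation:
LRU simulation (capacity=4):
  1. access 60: MISS. Cache (LRU->MRU): [60]
  2. access 96: MISS. Cache (LRU->MRU): [60 96]
  3. access 96: HIT. Cache (LRU->MRU): [60 96]
  4. access 96: HIT. Cache (LRU->MRU): [60 96]
  5. access 60: HIT. Cache (LRU->MRU): [96 60]
  6. access 96: HIT. Cache (LRU->MRU): [60 96]
  7. access 96: HIT. Cache (LRU->MRU): [60 96]
  8. access 96: HIT. Cache (LRU->MRU): [60 96]
  9. access 60: HIT. Cache (LRU->MRU): [96 60]
  10. access 96: HIT. Cache (LRU->MRU): [60 96]
  11. access 23: MISS. Cache (LRU->MRU): [60 96 23]
  12. access 60: HIT. Cache (LRU->MRU): [96 23 60]
  13. access 23: HIT. Cache (LRU->MRU): [96 60 23]
  14. access 96: HIT. Cache (LRU->MRU): [60 23 96]
  15. access 60: HIT. Cache (LRU->MRU): [23 96 60]
  16. access 60: HIT. Cache (LRU->MRU): [23 96 60]
  17. access 60: HIT. Cache (LRU->MRU): [23 96 60]
  18. access 60: HIT. Cache (LRU->MRU): [23 96 60]
  19. access 60: HIT. Cache (LRU->MRU): [23 96 60]
  20. access 60: HIT. Cache (LRU->MRU): [23 96 60]
  21. access 60: HIT. Cache (LRU->MRU): [23 96 60]
  22. access 60: HIT. Cache (LRU->MRU): [23 96 60]
  23. access 60: HIT. Cache (LRU->MRU): [23 96 60]
  24. access 4: MISS. Cache (LRU->MRU): [23 96 60 4]
  25. access 23: HIT. Cache (LRU->MRU): [96 60 4 23]
  26. access 60: HIT. Cache (LRU->MRU): [96 4 23 60]
  27. access 4: HIT. Cache (LRU->MRU): [96 23 60 4]
  28. access 4: HIT. Cache (LRU->MRU): [96 23 60 4]
  29. access 4: HIT. Cache (LRU->MRU): [96 23 60 4]
  30. access 62: MISS, evict 96. Cache (LRU->MRU): [23 60 4 62]
  31. access 62: HIT. Cache (LRU->MRU): [23 60 4 62]
  32. access 60: HIT. Cache (LRU->MRU): [23 4 62 60]
  33. access 23: HIT. Cache (LRU->MRU): [4 62 60 23]
  34. access 4: HIT. Cache (LRU->MRU): [62 60 23 4]
  35. access 62: HIT. Cache (LRU->MRU): [60 23 4 62]
  36. access 23: HIT. Cache (LRU->MRU): [60 4 62 23]
  37. access 96: MISS, evict 60. Cache (LRU->MRU): [4 62 23 96]
  38. access 60: MISS, evict 4. Cache (LRU->MRU): [62 23 96 60]
  39. access 62: HIT. Cache (LRU->MRU): [23 96 60 62]
Total: 32 hits, 7 misses, 3 evictions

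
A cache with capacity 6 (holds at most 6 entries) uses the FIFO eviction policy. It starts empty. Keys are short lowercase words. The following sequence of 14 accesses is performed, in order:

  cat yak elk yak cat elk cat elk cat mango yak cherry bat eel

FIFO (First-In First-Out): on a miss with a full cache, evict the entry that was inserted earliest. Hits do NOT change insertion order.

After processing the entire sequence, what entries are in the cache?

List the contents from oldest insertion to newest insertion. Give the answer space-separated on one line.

Answer: yak elk mango cherry bat eel

Derivation:
FIFO simulation (capacity=6):
  1. access cat: MISS. Cache (old->new): [cat]
  2. access yak: MISS. Cache (old->new): [cat yak]
  3. access elk: MISS. Cache (old->new): [cat yak elk]
  4. access yak: HIT. Cache (old->new): [cat yak elk]
  5. access cat: HIT. Cache (old->new): [cat yak elk]
  6. access elk: HIT. Cache (old->new): [cat yak elk]
  7. access cat: HIT. Cache (old->new): [cat yak elk]
  8. access elk: HIT. Cache (old->new): [cat yak elk]
  9. access cat: HIT. Cache (old->new): [cat yak elk]
  10. access mango: MISS. Cache (old->new): [cat yak elk mango]
  11. access yak: HIT. Cache (old->new): [cat yak elk mango]
  12. access cherry: MISS. Cache (old->new): [cat yak elk mango cherry]
  13. access bat: MISS. Cache (old->new): [cat yak elk mango cherry bat]
  14. access eel: MISS, evict cat. Cache (old->new): [yak elk mango cherry bat eel]
Total: 7 hits, 7 misses, 1 evictions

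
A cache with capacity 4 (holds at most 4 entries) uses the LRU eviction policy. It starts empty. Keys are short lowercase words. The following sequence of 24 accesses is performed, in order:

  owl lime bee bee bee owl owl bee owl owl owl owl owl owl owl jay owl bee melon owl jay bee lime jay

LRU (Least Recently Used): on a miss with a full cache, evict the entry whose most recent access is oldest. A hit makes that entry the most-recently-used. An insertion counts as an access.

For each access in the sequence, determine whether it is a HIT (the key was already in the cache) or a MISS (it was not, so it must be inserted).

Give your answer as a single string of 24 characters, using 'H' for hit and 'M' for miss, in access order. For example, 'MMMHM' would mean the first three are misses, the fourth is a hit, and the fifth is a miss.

LRU simulation (capacity=4):
  1. access owl: MISS. Cache (LRU->MRU): [owl]
  2. access lime: MISS. Cache (LRU->MRU): [owl lime]
  3. access bee: MISS. Cache (LRU->MRU): [owl lime bee]
  4. access bee: HIT. Cache (LRU->MRU): [owl lime bee]
  5. access bee: HIT. Cache (LRU->MRU): [owl lime bee]
  6. access owl: HIT. Cache (LRU->MRU): [lime bee owl]
  7. access owl: HIT. Cache (LRU->MRU): [lime bee owl]
  8. access bee: HIT. Cache (LRU->MRU): [lime owl bee]
  9. access owl: HIT. Cache (LRU->MRU): [lime bee owl]
  10. access owl: HIT. Cache (LRU->MRU): [lime bee owl]
  11. access owl: HIT. Cache (LRU->MRU): [lime bee owl]
  12. access owl: HIT. Cache (LRU->MRU): [lime bee owl]
  13. access owl: HIT. Cache (LRU->MRU): [lime bee owl]
  14. access owl: HIT. Cache (LRU->MRU): [lime bee owl]
  15. access owl: HIT. Cache (LRU->MRU): [lime bee owl]
  16. access jay: MISS. Cache (LRU->MRU): [lime bee owl jay]
  17. access owl: HIT. Cache (LRU->MRU): [lime bee jay owl]
  18. access bee: HIT. Cache (LRU->MRU): [lime jay owl bee]
  19. access melon: MISS, evict lime. Cache (LRU->MRU): [jay owl bee melon]
  20. access owl: HIT. Cache (LRU->MRU): [jay bee melon owl]
  21. access jay: HIT. Cache (LRU->MRU): [bee melon owl jay]
  22. access bee: HIT. Cache (LRU->MRU): [melon owl jay bee]
  23. access lime: MISS, evict melon. Cache (LRU->MRU): [owl jay bee lime]
  24. access jay: HIT. Cache (LRU->MRU): [owl bee lime jay]
Total: 18 hits, 6 misses, 2 evictions

Answer: MMMHHHHHHHHHHHHMHHMHHHMH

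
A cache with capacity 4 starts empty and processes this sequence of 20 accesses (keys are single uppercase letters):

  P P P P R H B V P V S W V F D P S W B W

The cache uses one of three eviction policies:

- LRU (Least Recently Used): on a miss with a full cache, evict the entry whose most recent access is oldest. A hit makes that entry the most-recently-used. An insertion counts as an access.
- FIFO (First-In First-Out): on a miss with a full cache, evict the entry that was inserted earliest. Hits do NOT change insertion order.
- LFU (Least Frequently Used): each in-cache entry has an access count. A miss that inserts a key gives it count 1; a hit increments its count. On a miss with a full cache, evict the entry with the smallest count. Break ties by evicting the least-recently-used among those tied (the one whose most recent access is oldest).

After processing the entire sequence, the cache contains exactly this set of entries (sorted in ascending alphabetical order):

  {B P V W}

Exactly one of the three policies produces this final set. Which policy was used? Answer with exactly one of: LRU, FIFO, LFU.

Simulating under each policy and comparing final sets:
  LRU: final set = {B P S W} -> differs
  FIFO: final set = {B P S W} -> differs
  LFU: final set = {B P V W} -> MATCHES target
Only LFU produces the target set.

Answer: LFU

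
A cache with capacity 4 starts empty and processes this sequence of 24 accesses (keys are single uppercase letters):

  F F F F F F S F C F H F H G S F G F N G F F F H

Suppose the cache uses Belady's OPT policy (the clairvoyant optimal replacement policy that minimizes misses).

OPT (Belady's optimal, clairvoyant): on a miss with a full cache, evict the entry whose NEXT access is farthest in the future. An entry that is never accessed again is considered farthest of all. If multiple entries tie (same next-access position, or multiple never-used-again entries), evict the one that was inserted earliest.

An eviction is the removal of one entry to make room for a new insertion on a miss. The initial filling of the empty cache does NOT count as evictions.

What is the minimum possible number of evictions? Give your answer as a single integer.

Answer: 2

Derivation:
OPT (Belady) simulation (capacity=4):
  1. access F: MISS. Cache: [F]
  2. access F: HIT. Next use of F: step 3. Cache: [F]
  3. access F: HIT. Next use of F: step 4. Cache: [F]
  4. access F: HIT. Next use of F: step 5. Cache: [F]
  5. access F: HIT. Next use of F: step 6. Cache: [F]
  6. access F: HIT. Next use of F: step 8. Cache: [F]
  7. access S: MISS. Cache: [F S]
  8. access F: HIT. Next use of F: step 10. Cache: [F S]
  9. access C: MISS. Cache: [F S C]
  10. access F: HIT. Next use of F: step 12. Cache: [F S C]
  11. access H: MISS. Cache: [F S C H]
  12. access F: HIT. Next use of F: step 16. Cache: [F S C H]
  13. access H: HIT. Next use of H: step 24. Cache: [F S C H]
  14. access G: MISS, evict C (next use: never). Cache: [F S H G]
  15. access S: HIT. Next use of S: never. Cache: [F S H G]
  16. access F: HIT. Next use of F: step 18. Cache: [F S H G]
  17. access G: HIT. Next use of G: step 20. Cache: [F S H G]
  18. access F: HIT. Next use of F: step 21. Cache: [F S H G]
  19. access N: MISS, evict S (next use: never). Cache: [F H G N]
  20. access G: HIT. Next use of G: never. Cache: [F H G N]
  21. access F: HIT. Next use of F: step 22. Cache: [F H G N]
  22. access F: HIT. Next use of F: step 23. Cache: [F H G N]
  23. access F: HIT. Next use of F: never. Cache: [F H G N]
  24. access H: HIT. Next use of H: never. Cache: [F H G N]
Total: 18 hits, 6 misses, 2 evictions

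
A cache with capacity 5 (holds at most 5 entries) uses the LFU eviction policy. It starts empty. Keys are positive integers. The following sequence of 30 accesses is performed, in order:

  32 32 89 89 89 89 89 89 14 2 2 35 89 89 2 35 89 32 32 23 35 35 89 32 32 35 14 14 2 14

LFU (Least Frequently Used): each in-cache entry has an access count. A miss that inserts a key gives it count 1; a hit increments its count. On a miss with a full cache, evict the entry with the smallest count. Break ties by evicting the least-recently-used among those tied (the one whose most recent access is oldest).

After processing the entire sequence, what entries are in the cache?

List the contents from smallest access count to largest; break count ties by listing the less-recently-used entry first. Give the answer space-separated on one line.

Answer: 14 2 35 32 89

Derivation:
LFU simulation (capacity=5):
  1. access 32: MISS. Cache: [32(c=1)]
  2. access 32: HIT, count now 2. Cache: [32(c=2)]
  3. access 89: MISS. Cache: [89(c=1) 32(c=2)]
  4. access 89: HIT, count now 2. Cache: [32(c=2) 89(c=2)]
  5. access 89: HIT, count now 3. Cache: [32(c=2) 89(c=3)]
  6. access 89: HIT, count now 4. Cache: [32(c=2) 89(c=4)]
  7. access 89: HIT, count now 5. Cache: [32(c=2) 89(c=5)]
  8. access 89: HIT, count now 6. Cache: [32(c=2) 89(c=6)]
  9. access 14: MISS. Cache: [14(c=1) 32(c=2) 89(c=6)]
  10. access 2: MISS. Cache: [14(c=1) 2(c=1) 32(c=2) 89(c=6)]
  11. access 2: HIT, count now 2. Cache: [14(c=1) 32(c=2) 2(c=2) 89(c=6)]
  12. access 35: MISS. Cache: [14(c=1) 35(c=1) 32(c=2) 2(c=2) 89(c=6)]
  13. access 89: HIT, count now 7. Cache: [14(c=1) 35(c=1) 32(c=2) 2(c=2) 89(c=7)]
  14. access 89: HIT, count now 8. Cache: [14(c=1) 35(c=1) 32(c=2) 2(c=2) 89(c=8)]
  15. access 2: HIT, count now 3. Cache: [14(c=1) 35(c=1) 32(c=2) 2(c=3) 89(c=8)]
  16. access 35: HIT, count now 2. Cache: [14(c=1) 32(c=2) 35(c=2) 2(c=3) 89(c=8)]
  17. access 89: HIT, count now 9. Cache: [14(c=1) 32(c=2) 35(c=2) 2(c=3) 89(c=9)]
  18. access 32: HIT, count now 3. Cache: [14(c=1) 35(c=2) 2(c=3) 32(c=3) 89(c=9)]
  19. access 32: HIT, count now 4. Cache: [14(c=1) 35(c=2) 2(c=3) 32(c=4) 89(c=9)]
  20. access 23: MISS, evict 14(c=1). Cache: [23(c=1) 35(c=2) 2(c=3) 32(c=4) 89(c=9)]
  21. access 35: HIT, count now 3. Cache: [23(c=1) 2(c=3) 35(c=3) 32(c=4) 89(c=9)]
  22. access 35: HIT, count now 4. Cache: [23(c=1) 2(c=3) 32(c=4) 35(c=4) 89(c=9)]
  23. access 89: HIT, count now 10. Cache: [23(c=1) 2(c=3) 32(c=4) 35(c=4) 89(c=10)]
  24. access 32: HIT, count now 5. Cache: [23(c=1) 2(c=3) 35(c=4) 32(c=5) 89(c=10)]
  25. access 32: HIT, count now 6. Cache: [23(c=1) 2(c=3) 35(c=4) 32(c=6) 89(c=10)]
  26. access 35: HIT, count now 5. Cache: [23(c=1) 2(c=3) 35(c=5) 32(c=6) 89(c=10)]
  27. access 14: MISS, evict 23(c=1). Cache: [14(c=1) 2(c=3) 35(c=5) 32(c=6) 89(c=10)]
  28. access 14: HIT, count now 2. Cache: [14(c=2) 2(c=3) 35(c=5) 32(c=6) 89(c=10)]
  29. access 2: HIT, count now 4. Cache: [14(c=2) 2(c=4) 35(c=5) 32(c=6) 89(c=10)]
  30. access 14: HIT, count now 3. Cache: [14(c=3) 2(c=4) 35(c=5) 32(c=6) 89(c=10)]
Total: 23 hits, 7 misses, 2 evictions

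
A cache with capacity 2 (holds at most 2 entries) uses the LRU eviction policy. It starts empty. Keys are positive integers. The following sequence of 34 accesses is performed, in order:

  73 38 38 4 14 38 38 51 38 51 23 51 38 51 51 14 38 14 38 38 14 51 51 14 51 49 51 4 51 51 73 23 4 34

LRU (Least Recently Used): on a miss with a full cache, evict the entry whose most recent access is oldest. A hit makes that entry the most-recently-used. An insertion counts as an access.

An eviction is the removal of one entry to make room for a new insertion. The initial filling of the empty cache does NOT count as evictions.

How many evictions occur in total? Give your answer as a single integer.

Answer: 15

Derivation:
LRU simulation (capacity=2):
  1. access 73: MISS. Cache (LRU->MRU): [73]
  2. access 38: MISS. Cache (LRU->MRU): [73 38]
  3. access 38: HIT. Cache (LRU->MRU): [73 38]
  4. access 4: MISS, evict 73. Cache (LRU->MRU): [38 4]
  5. access 14: MISS, evict 38. Cache (LRU->MRU): [4 14]
  6. access 38: MISS, evict 4. Cache (LRU->MRU): [14 38]
  7. access 38: HIT. Cache (LRU->MRU): [14 38]
  8. access 51: MISS, evict 14. Cache (LRU->MRU): [38 51]
  9. access 38: HIT. Cache (LRU->MRU): [51 38]
  10. access 51: HIT. Cache (LRU->MRU): [38 51]
  11. access 23: MISS, evict 38. Cache (LRU->MRU): [51 23]
  12. access 51: HIT. Cache (LRU->MRU): [23 51]
  13. access 38: MISS, evict 23. Cache (LRU->MRU): [51 38]
  14. access 51: HIT. Cache (LRU->MRU): [38 51]
  15. access 51: HIT. Cache (LRU->MRU): [38 51]
  16. access 14: MISS, evict 38. Cache (LRU->MRU): [51 14]
  17. access 38: MISS, evict 51. Cache (LRU->MRU): [14 38]
  18. access 14: HIT. Cache (LRU->MRU): [38 14]
  19. access 38: HIT. Cache (LRU->MRU): [14 38]
  20. access 38: HIT. Cache (LRU->MRU): [14 38]
  21. access 14: HIT. Cache (LRU->MRU): [38 14]
  22. access 51: MISS, evict 38. Cache (LRU->MRU): [14 51]
  23. access 51: HIT. Cache (LRU->MRU): [14 51]
  24. access 14: HIT. Cache (LRU->MRU): [51 14]
  25. access 51: HIT. Cache (LRU->MRU): [14 51]
  26. access 49: MISS, evict 14. Cache (LRU->MRU): [51 49]
  27. access 51: HIT. Cache (LRU->MRU): [49 51]
  28. access 4: MISS, evict 49. Cache (LRU->MRU): [51 4]
  29. access 51: HIT. Cache (LRU->MRU): [4 51]
  30. access 51: HIT. Cache (LRU->MRU): [4 51]
  31. access 73: MISS, evict 4. Cache (LRU->MRU): [51 73]
  32. access 23: MISS, evict 51. Cache (LRU->MRU): [73 23]
  33. access 4: MISS, evict 73. Cache (LRU->MRU): [23 4]
  34. access 34: MISS, evict 23. Cache (LRU->MRU): [4 34]
Total: 17 hits, 17 misses, 15 evictions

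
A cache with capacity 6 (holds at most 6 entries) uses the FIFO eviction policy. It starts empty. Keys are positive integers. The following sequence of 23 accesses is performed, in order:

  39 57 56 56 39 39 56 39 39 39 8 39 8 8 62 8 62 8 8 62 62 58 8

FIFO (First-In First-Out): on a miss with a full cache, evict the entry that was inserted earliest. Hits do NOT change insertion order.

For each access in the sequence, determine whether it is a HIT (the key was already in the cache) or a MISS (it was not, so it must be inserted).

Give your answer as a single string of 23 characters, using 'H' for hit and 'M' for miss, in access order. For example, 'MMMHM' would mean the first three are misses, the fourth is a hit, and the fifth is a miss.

FIFO simulation (capacity=6):
  1. access 39: MISS. Cache (old->new): [39]
  2. access 57: MISS. Cache (old->new): [39 57]
  3. access 56: MISS. Cache (old->new): [39 57 56]
  4. access 56: HIT. Cache (old->new): [39 57 56]
  5. access 39: HIT. Cache (old->new): [39 57 56]
  6. access 39: HIT. Cache (old->new): [39 57 56]
  7. access 56: HIT. Cache (old->new): [39 57 56]
  8. access 39: HIT. Cache (old->new): [39 57 56]
  9. access 39: HIT. Cache (old->new): [39 57 56]
  10. access 39: HIT. Cache (old->new): [39 57 56]
  11. access 8: MISS. Cache (old->new): [39 57 56 8]
  12. access 39: HIT. Cache (old->new): [39 57 56 8]
  13. access 8: HIT. Cache (old->new): [39 57 56 8]
  14. access 8: HIT. Cache (old->new): [39 57 56 8]
  15. access 62: MISS. Cache (old->new): [39 57 56 8 62]
  16. access 8: HIT. Cache (old->new): [39 57 56 8 62]
  17. access 62: HIT. Cache (old->new): [39 57 56 8 62]
  18. access 8: HIT. Cache (old->new): [39 57 56 8 62]
  19. access 8: HIT. Cache (old->new): [39 57 56 8 62]
  20. access 62: HIT. Cache (old->new): [39 57 56 8 62]
  21. access 62: HIT. Cache (old->new): [39 57 56 8 62]
  22. access 58: MISS. Cache (old->new): [39 57 56 8 62 58]
  23. access 8: HIT. Cache (old->new): [39 57 56 8 62 58]
Total: 17 hits, 6 misses, 0 evictions

Answer: MMMHHHHHHHMHHHMHHHHHHMH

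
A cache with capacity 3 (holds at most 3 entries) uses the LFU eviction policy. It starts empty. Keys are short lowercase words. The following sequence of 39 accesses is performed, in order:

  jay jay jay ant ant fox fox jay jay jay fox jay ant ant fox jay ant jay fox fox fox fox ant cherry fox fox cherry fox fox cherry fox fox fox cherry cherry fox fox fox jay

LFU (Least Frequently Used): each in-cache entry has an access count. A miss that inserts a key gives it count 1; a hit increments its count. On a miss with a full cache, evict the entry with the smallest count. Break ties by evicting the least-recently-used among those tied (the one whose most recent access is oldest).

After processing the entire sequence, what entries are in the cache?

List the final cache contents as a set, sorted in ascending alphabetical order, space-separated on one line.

LFU simulation (capacity=3):
  1. access jay: MISS. Cache: [jay(c=1)]
  2. access jay: HIT, count now 2. Cache: [jay(c=2)]
  3. access jay: HIT, count now 3. Cache: [jay(c=3)]
  4. access ant: MISS. Cache: [ant(c=1) jay(c=3)]
  5. access ant: HIT, count now 2. Cache: [ant(c=2) jay(c=3)]
  6. access fox: MISS. Cache: [fox(c=1) ant(c=2) jay(c=3)]
  7. access fox: HIT, count now 2. Cache: [ant(c=2) fox(c=2) jay(c=3)]
  8. access jay: HIT, count now 4. Cache: [ant(c=2) fox(c=2) jay(c=4)]
  9. access jay: HIT, count now 5. Cache: [ant(c=2) fox(c=2) jay(c=5)]
  10. access jay: HIT, count now 6. Cache: [ant(c=2) fox(c=2) jay(c=6)]
  11. access fox: HIT, count now 3. Cache: [ant(c=2) fox(c=3) jay(c=6)]
  12. access jay: HIT, count now 7. Cache: [ant(c=2) fox(c=3) jay(c=7)]
  13. access ant: HIT, count now 3. Cache: [fox(c=3) ant(c=3) jay(c=7)]
  14. access ant: HIT, count now 4. Cache: [fox(c=3) ant(c=4) jay(c=7)]
  15. access fox: HIT, count now 4. Cache: [ant(c=4) fox(c=4) jay(c=7)]
  16. access jay: HIT, count now 8. Cache: [ant(c=4) fox(c=4) jay(c=8)]
  17. access ant: HIT, count now 5. Cache: [fox(c=4) ant(c=5) jay(c=8)]
  18. access jay: HIT, count now 9. Cache: [fox(c=4) ant(c=5) jay(c=9)]
  19. access fox: HIT, count now 5. Cache: [ant(c=5) fox(c=5) jay(c=9)]
  20. access fox: HIT, count now 6. Cache: [ant(c=5) fox(c=6) jay(c=9)]
  21. access fox: HIT, count now 7. Cache: [ant(c=5) fox(c=7) jay(c=9)]
  22. access fox: HIT, count now 8. Cache: [ant(c=5) fox(c=8) jay(c=9)]
  23. access ant: HIT, count now 6. Cache: [ant(c=6) fox(c=8) jay(c=9)]
  24. access cherry: MISS, evict ant(c=6). Cache: [cherry(c=1) fox(c=8) jay(c=9)]
  25. access fox: HIT, count now 9. Cache: [cherry(c=1) jay(c=9) fox(c=9)]
  26. access fox: HIT, count now 10. Cache: [cherry(c=1) jay(c=9) fox(c=10)]
  27. access cherry: HIT, count now 2. Cache: [cherry(c=2) jay(c=9) fox(c=10)]
  28. access fox: HIT, count now 11. Cache: [cherry(c=2) jay(c=9) fox(c=11)]
  29. access fox: HIT, count now 12. Cache: [cherry(c=2) jay(c=9) fox(c=12)]
  30. access cherry: HIT, count now 3. Cache: [cherry(c=3) jay(c=9) fox(c=12)]
  31. access fox: HIT, count now 13. Cache: [cherry(c=3) jay(c=9) fox(c=13)]
  32. access fox: HIT, count now 14. Cache: [cherry(c=3) jay(c=9) fox(c=14)]
  33. access fox: HIT, count now 15. Cache: [cherry(c=3) jay(c=9) fox(c=15)]
  34. access cherry: HIT, count now 4. Cache: [cherry(c=4) jay(c=9) fox(c=15)]
  35. access cherry: HIT, count now 5. Cache: [cherry(c=5) jay(c=9) fox(c=15)]
  36. access fox: HIT, count now 16. Cache: [cherry(c=5) jay(c=9) fox(c=16)]
  37. access fox: HIT, count now 17. Cache: [cherry(c=5) jay(c=9) fox(c=17)]
  38. access fox: HIT, count now 18. Cache: [cherry(c=5) jay(c=9) fox(c=18)]
  39. access jay: HIT, count now 10. Cache: [cherry(c=5) jay(c=10) fox(c=18)]
Total: 35 hits, 4 misses, 1 evictions

Answer: cherry fox jay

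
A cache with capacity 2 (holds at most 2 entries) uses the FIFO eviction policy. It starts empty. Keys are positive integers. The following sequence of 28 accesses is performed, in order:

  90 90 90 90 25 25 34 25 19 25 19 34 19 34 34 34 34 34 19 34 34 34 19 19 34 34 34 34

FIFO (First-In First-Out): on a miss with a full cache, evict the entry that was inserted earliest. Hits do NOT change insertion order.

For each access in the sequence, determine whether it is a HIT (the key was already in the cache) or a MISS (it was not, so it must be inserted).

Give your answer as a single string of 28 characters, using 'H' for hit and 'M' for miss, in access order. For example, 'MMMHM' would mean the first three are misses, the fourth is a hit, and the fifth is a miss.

FIFO simulation (capacity=2):
  1. access 90: MISS. Cache (old->new): [90]
  2. access 90: HIT. Cache (old->new): [90]
  3. access 90: HIT. Cache (old->new): [90]
  4. access 90: HIT. Cache (old->new): [90]
  5. access 25: MISS. Cache (old->new): [90 25]
  6. access 25: HIT. Cache (old->new): [90 25]
  7. access 34: MISS, evict 90. Cache (old->new): [25 34]
  8. access 25: HIT. Cache (old->new): [25 34]
  9. access 19: MISS, evict 25. Cache (old->new): [34 19]
  10. access 25: MISS, evict 34. Cache (old->new): [19 25]
  11. access 19: HIT. Cache (old->new): [19 25]
  12. access 34: MISS, evict 19. Cache (old->new): [25 34]
  13. access 19: MISS, evict 25. Cache (old->new): [34 19]
  14. access 34: HIT. Cache (old->new): [34 19]
  15. access 34: HIT. Cache (old->new): [34 19]
  16. access 34: HIT. Cache (old->new): [34 19]
  17. access 34: HIT. Cache (old->new): [34 19]
  18. access 34: HIT. Cache (old->new): [34 19]
  19. access 19: HIT. Cache (old->new): [34 19]
  20. access 34: HIT. Cache (old->new): [34 19]
  21. access 34: HIT. Cache (old->new): [34 19]
  22. access 34: HIT. Cache (old->new): [34 19]
  23. access 19: HIT. Cache (old->new): [34 19]
  24. access 19: HIT. Cache (old->new): [34 19]
  25. access 34: HIT. Cache (old->new): [34 19]
  26. access 34: HIT. Cache (old->new): [34 19]
  27. access 34: HIT. Cache (old->new): [34 19]
  28. access 34: HIT. Cache (old->new): [34 19]
Total: 21 hits, 7 misses, 5 evictions

Answer: MHHHMHMHMMHMMHHHHHHHHHHHHHHH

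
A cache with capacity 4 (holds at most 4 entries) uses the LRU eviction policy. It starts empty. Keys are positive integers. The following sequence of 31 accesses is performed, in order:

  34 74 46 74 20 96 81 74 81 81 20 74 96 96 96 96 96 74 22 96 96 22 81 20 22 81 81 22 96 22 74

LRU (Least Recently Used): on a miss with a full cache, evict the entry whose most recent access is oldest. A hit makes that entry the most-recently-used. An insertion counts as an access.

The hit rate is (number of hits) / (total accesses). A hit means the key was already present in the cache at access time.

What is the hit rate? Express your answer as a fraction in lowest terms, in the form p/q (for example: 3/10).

LRU simulation (capacity=4):
  1. access 34: MISS. Cache (LRU->MRU): [34]
  2. access 74: MISS. Cache (LRU->MRU): [34 74]
  3. access 46: MISS. Cache (LRU->MRU): [34 74 46]
  4. access 74: HIT. Cache (LRU->MRU): [34 46 74]
  5. access 20: MISS. Cache (LRU->MRU): [34 46 74 20]
  6. access 96: MISS, evict 34. Cache (LRU->MRU): [46 74 20 96]
  7. access 81: MISS, evict 46. Cache (LRU->MRU): [74 20 96 81]
  8. access 74: HIT. Cache (LRU->MRU): [20 96 81 74]
  9. access 81: HIT. Cache (LRU->MRU): [20 96 74 81]
  10. access 81: HIT. Cache (LRU->MRU): [20 96 74 81]
  11. access 20: HIT. Cache (LRU->MRU): [96 74 81 20]
  12. access 74: HIT. Cache (LRU->MRU): [96 81 20 74]
  13. access 96: HIT. Cache (LRU->MRU): [81 20 74 96]
  14. access 96: HIT. Cache (LRU->MRU): [81 20 74 96]
  15. access 96: HIT. Cache (LRU->MRU): [81 20 74 96]
  16. access 96: HIT. Cache (LRU->MRU): [81 20 74 96]
  17. access 96: HIT. Cache (LRU->MRU): [81 20 74 96]
  18. access 74: HIT. Cache (LRU->MRU): [81 20 96 74]
  19. access 22: MISS, evict 81. Cache (LRU->MRU): [20 96 74 22]
  20. access 96: HIT. Cache (LRU->MRU): [20 74 22 96]
  21. access 96: HIT. Cache (LRU->MRU): [20 74 22 96]
  22. access 22: HIT. Cache (LRU->MRU): [20 74 96 22]
  23. access 81: MISS, evict 20. Cache (LRU->MRU): [74 96 22 81]
  24. access 20: MISS, evict 74. Cache (LRU->MRU): [96 22 81 20]
  25. access 22: HIT. Cache (LRU->MRU): [96 81 20 22]
  26. access 81: HIT. Cache (LRU->MRU): [96 20 22 81]
  27. access 81: HIT. Cache (LRU->MRU): [96 20 22 81]
  28. access 22: HIT. Cache (LRU->MRU): [96 20 81 22]
  29. access 96: HIT. Cache (LRU->MRU): [20 81 22 96]
  30. access 22: HIT. Cache (LRU->MRU): [20 81 96 22]
  31. access 74: MISS, evict 20. Cache (LRU->MRU): [81 96 22 74]
Total: 21 hits, 10 misses, 6 evictions

Hit rate = 21/31

Answer: 21/31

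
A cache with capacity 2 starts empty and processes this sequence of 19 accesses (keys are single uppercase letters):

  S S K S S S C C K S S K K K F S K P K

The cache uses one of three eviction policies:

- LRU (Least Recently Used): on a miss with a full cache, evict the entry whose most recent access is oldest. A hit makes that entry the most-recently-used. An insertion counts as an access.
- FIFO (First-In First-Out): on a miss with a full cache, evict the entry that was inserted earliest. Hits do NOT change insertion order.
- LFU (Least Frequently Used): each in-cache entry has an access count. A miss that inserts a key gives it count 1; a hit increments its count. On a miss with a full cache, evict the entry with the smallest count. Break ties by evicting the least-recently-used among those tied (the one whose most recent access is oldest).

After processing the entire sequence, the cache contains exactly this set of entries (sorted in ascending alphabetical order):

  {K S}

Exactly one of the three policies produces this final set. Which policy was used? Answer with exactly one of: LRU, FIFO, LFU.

Answer: LFU

Derivation:
Simulating under each policy and comparing final sets:
  LRU: final set = {K P} -> differs
  FIFO: final set = {K P} -> differs
  LFU: final set = {K S} -> MATCHES target
Only LFU produces the target set.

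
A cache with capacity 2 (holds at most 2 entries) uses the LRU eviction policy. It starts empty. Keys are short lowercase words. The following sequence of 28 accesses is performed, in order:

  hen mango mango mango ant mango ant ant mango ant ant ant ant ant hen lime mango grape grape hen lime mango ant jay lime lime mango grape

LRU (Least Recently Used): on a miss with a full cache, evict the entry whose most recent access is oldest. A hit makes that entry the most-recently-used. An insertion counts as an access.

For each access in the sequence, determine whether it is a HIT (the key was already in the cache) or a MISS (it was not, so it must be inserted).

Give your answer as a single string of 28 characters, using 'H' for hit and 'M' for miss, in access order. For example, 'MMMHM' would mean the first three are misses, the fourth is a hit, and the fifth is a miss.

Answer: MMHHMHHHHHHHHHMMMMHMMMMMMHMM

Derivation:
LRU simulation (capacity=2):
  1. access hen: MISS. Cache (LRU->MRU): [hen]
  2. access mango: MISS. Cache (LRU->MRU): [hen mango]
  3. access mango: HIT. Cache (LRU->MRU): [hen mango]
  4. access mango: HIT. Cache (LRU->MRU): [hen mango]
  5. access ant: MISS, evict hen. Cache (LRU->MRU): [mango ant]
  6. access mango: HIT. Cache (LRU->MRU): [ant mango]
  7. access ant: HIT. Cache (LRU->MRU): [mango ant]
  8. access ant: HIT. Cache (LRU->MRU): [mango ant]
  9. access mango: HIT. Cache (LRU->MRU): [ant mango]
  10. access ant: HIT. Cache (LRU->MRU): [mango ant]
  11. access ant: HIT. Cache (LRU->MRU): [mango ant]
  12. access ant: HIT. Cache (LRU->MRU): [mango ant]
  13. access ant: HIT. Cache (LRU->MRU): [mango ant]
  14. access ant: HIT. Cache (LRU->MRU): [mango ant]
  15. access hen: MISS, evict mango. Cache (LRU->MRU): [ant hen]
  16. access lime: MISS, evict ant. Cache (LRU->MRU): [hen lime]
  17. access mango: MISS, evict hen. Cache (LRU->MRU): [lime mango]
  18. access grape: MISS, evict lime. Cache (LRU->MRU): [mango grape]
  19. access grape: HIT. Cache (LRU->MRU): [mango grape]
  20. access hen: MISS, evict mango. Cache (LRU->MRU): [grape hen]
  21. access lime: MISS, evict grape. Cache (LRU->MRU): [hen lime]
  22. access mango: MISS, evict hen. Cache (LRU->MRU): [lime mango]
  23. access ant: MISS, evict lime. Cache (LRU->MRU): [mango ant]
  24. access jay: MISS, evict mango. Cache (LRU->MRU): [ant jay]
  25. access lime: MISS, evict ant. Cache (LRU->MRU): [jay lime]
  26. access lime: HIT. Cache (LRU->MRU): [jay lime]
  27. access mango: MISS, evict jay. Cache (LRU->MRU): [lime mango]
  28. access grape: MISS, evict lime. Cache (LRU->MRU): [mango grape]
Total: 13 hits, 15 misses, 13 evictions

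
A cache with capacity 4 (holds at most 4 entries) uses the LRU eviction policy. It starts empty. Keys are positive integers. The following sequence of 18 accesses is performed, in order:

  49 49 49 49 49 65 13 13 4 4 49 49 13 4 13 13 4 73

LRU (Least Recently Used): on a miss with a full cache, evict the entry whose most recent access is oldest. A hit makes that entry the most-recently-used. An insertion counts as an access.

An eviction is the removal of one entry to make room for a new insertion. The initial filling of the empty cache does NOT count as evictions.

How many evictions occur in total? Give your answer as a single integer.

LRU simulation (capacity=4):
  1. access 49: MISS. Cache (LRU->MRU): [49]
  2. access 49: HIT. Cache (LRU->MRU): [49]
  3. access 49: HIT. Cache (LRU->MRU): [49]
  4. access 49: HIT. Cache (LRU->MRU): [49]
  5. access 49: HIT. Cache (LRU->MRU): [49]
  6. access 65: MISS. Cache (LRU->MRU): [49 65]
  7. access 13: MISS. Cache (LRU->MRU): [49 65 13]
  8. access 13: HIT. Cache (LRU->MRU): [49 65 13]
  9. access 4: MISS. Cache (LRU->MRU): [49 65 13 4]
  10. access 4: HIT. Cache (LRU->MRU): [49 65 13 4]
  11. access 49: HIT. Cache (LRU->MRU): [65 13 4 49]
  12. access 49: HIT. Cache (LRU->MRU): [65 13 4 49]
  13. access 13: HIT. Cache (LRU->MRU): [65 4 49 13]
  14. access 4: HIT. Cache (LRU->MRU): [65 49 13 4]
  15. access 13: HIT. Cache (LRU->MRU): [65 49 4 13]
  16. access 13: HIT. Cache (LRU->MRU): [65 49 4 13]
  17. access 4: HIT. Cache (LRU->MRU): [65 49 13 4]
  18. access 73: MISS, evict 65. Cache (LRU->MRU): [49 13 4 73]
Total: 13 hits, 5 misses, 1 evictions

Answer: 1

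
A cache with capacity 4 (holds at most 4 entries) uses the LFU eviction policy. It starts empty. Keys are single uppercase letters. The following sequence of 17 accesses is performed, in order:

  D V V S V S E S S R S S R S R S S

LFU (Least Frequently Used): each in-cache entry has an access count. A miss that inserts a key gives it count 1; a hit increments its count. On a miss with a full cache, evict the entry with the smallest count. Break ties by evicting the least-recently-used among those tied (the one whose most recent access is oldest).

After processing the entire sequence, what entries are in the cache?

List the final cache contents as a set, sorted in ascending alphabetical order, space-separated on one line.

Answer: E R S V

Derivation:
LFU simulation (capacity=4):
  1. access D: MISS. Cache: [D(c=1)]
  2. access V: MISS. Cache: [D(c=1) V(c=1)]
  3. access V: HIT, count now 2. Cache: [D(c=1) V(c=2)]
  4. access S: MISS. Cache: [D(c=1) S(c=1) V(c=2)]
  5. access V: HIT, count now 3. Cache: [D(c=1) S(c=1) V(c=3)]
  6. access S: HIT, count now 2. Cache: [D(c=1) S(c=2) V(c=3)]
  7. access E: MISS. Cache: [D(c=1) E(c=1) S(c=2) V(c=3)]
  8. access S: HIT, count now 3. Cache: [D(c=1) E(c=1) V(c=3) S(c=3)]
  9. access S: HIT, count now 4. Cache: [D(c=1) E(c=1) V(c=3) S(c=4)]
  10. access R: MISS, evict D(c=1). Cache: [E(c=1) R(c=1) V(c=3) S(c=4)]
  11. access S: HIT, count now 5. Cache: [E(c=1) R(c=1) V(c=3) S(c=5)]
  12. access S: HIT, count now 6. Cache: [E(c=1) R(c=1) V(c=3) S(c=6)]
  13. access R: HIT, count now 2. Cache: [E(c=1) R(c=2) V(c=3) S(c=6)]
  14. access S: HIT, count now 7. Cache: [E(c=1) R(c=2) V(c=3) S(c=7)]
  15. access R: HIT, count now 3. Cache: [E(c=1) V(c=3) R(c=3) S(c=7)]
  16. access S: HIT, count now 8. Cache: [E(c=1) V(c=3) R(c=3) S(c=8)]
  17. access S: HIT, count now 9. Cache: [E(c=1) V(c=3) R(c=3) S(c=9)]
Total: 12 hits, 5 misses, 1 evictions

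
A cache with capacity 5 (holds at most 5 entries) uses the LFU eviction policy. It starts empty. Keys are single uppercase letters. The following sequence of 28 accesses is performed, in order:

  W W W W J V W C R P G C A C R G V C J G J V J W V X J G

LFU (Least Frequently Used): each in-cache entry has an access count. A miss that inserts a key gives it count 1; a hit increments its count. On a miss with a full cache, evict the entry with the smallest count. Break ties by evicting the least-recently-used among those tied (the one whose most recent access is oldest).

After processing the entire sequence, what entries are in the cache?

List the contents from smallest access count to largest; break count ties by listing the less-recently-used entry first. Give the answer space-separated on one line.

LFU simulation (capacity=5):
  1. access W: MISS. Cache: [W(c=1)]
  2. access W: HIT, count now 2. Cache: [W(c=2)]
  3. access W: HIT, count now 3. Cache: [W(c=3)]
  4. access W: HIT, count now 4. Cache: [W(c=4)]
  5. access J: MISS. Cache: [J(c=1) W(c=4)]
  6. access V: MISS. Cache: [J(c=1) V(c=1) W(c=4)]
  7. access W: HIT, count now 5. Cache: [J(c=1) V(c=1) W(c=5)]
  8. access C: MISS. Cache: [J(c=1) V(c=1) C(c=1) W(c=5)]
  9. access R: MISS. Cache: [J(c=1) V(c=1) C(c=1) R(c=1) W(c=5)]
  10. access P: MISS, evict J(c=1). Cache: [V(c=1) C(c=1) R(c=1) P(c=1) W(c=5)]
  11. access G: MISS, evict V(c=1). Cache: [C(c=1) R(c=1) P(c=1) G(c=1) W(c=5)]
  12. access C: HIT, count now 2. Cache: [R(c=1) P(c=1) G(c=1) C(c=2) W(c=5)]
  13. access A: MISS, evict R(c=1). Cache: [P(c=1) G(c=1) A(c=1) C(c=2) W(c=5)]
  14. access C: HIT, count now 3. Cache: [P(c=1) G(c=1) A(c=1) C(c=3) W(c=5)]
  15. access R: MISS, evict P(c=1). Cache: [G(c=1) A(c=1) R(c=1) C(c=3) W(c=5)]
  16. access G: HIT, count now 2. Cache: [A(c=1) R(c=1) G(c=2) C(c=3) W(c=5)]
  17. access V: MISS, evict A(c=1). Cache: [R(c=1) V(c=1) G(c=2) C(c=3) W(c=5)]
  18. access C: HIT, count now 4. Cache: [R(c=1) V(c=1) G(c=2) C(c=4) W(c=5)]
  19. access J: MISS, evict R(c=1). Cache: [V(c=1) J(c=1) G(c=2) C(c=4) W(c=5)]
  20. access G: HIT, count now 3. Cache: [V(c=1) J(c=1) G(c=3) C(c=4) W(c=5)]
  21. access J: HIT, count now 2. Cache: [V(c=1) J(c=2) G(c=3) C(c=4) W(c=5)]
  22. access V: HIT, count now 2. Cache: [J(c=2) V(c=2) G(c=3) C(c=4) W(c=5)]
  23. access J: HIT, count now 3. Cache: [V(c=2) G(c=3) J(c=3) C(c=4) W(c=5)]
  24. access W: HIT, count now 6. Cache: [V(c=2) G(c=3) J(c=3) C(c=4) W(c=6)]
  25. access V: HIT, count now 3. Cache: [G(c=3) J(c=3) V(c=3) C(c=4) W(c=6)]
  26. access X: MISS, evict G(c=3). Cache: [X(c=1) J(c=3) V(c=3) C(c=4) W(c=6)]
  27. access J: HIT, count now 4. Cache: [X(c=1) V(c=3) C(c=4) J(c=4) W(c=6)]
  28. access G: MISS, evict X(c=1). Cache: [G(c=1) V(c=3) C(c=4) J(c=4) W(c=6)]
Total: 15 hits, 13 misses, 8 evictions

Answer: G V C J W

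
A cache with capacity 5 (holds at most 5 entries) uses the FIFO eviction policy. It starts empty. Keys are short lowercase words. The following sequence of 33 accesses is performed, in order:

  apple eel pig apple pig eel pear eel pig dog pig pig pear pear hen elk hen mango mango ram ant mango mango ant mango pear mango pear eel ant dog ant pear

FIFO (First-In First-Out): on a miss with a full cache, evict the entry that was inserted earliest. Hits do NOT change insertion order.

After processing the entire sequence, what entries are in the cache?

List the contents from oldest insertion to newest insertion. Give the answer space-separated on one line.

FIFO simulation (capacity=5):
  1. access apple: MISS. Cache (old->new): [apple]
  2. access eel: MISS. Cache (old->new): [apple eel]
  3. access pig: MISS. Cache (old->new): [apple eel pig]
  4. access apple: HIT. Cache (old->new): [apple eel pig]
  5. access pig: HIT. Cache (old->new): [apple eel pig]
  6. access eel: HIT. Cache (old->new): [apple eel pig]
  7. access pear: MISS. Cache (old->new): [apple eel pig pear]
  8. access eel: HIT. Cache (old->new): [apple eel pig pear]
  9. access pig: HIT. Cache (old->new): [apple eel pig pear]
  10. access dog: MISS. Cache (old->new): [apple eel pig pear dog]
  11. access pig: HIT. Cache (old->new): [apple eel pig pear dog]
  12. access pig: HIT. Cache (old->new): [apple eel pig pear dog]
  13. access pear: HIT. Cache (old->new): [apple eel pig pear dog]
  14. access pear: HIT. Cache (old->new): [apple eel pig pear dog]
  15. access hen: MISS, evict apple. Cache (old->new): [eel pig pear dog hen]
  16. access elk: MISS, evict eel. Cache (old->new): [pig pear dog hen elk]
  17. access hen: HIT. Cache (old->new): [pig pear dog hen elk]
  18. access mango: MISS, evict pig. Cache (old->new): [pear dog hen elk mango]
  19. access mango: HIT. Cache (old->new): [pear dog hen elk mango]
  20. access ram: MISS, evict pear. Cache (old->new): [dog hen elk mango ram]
  21. access ant: MISS, evict dog. Cache (old->new): [hen elk mango ram ant]
  22. access mango: HIT. Cache (old->new): [hen elk mango ram ant]
  23. access mango: HIT. Cache (old->new): [hen elk mango ram ant]
  24. access ant: HIT. Cache (old->new): [hen elk mango ram ant]
  25. access mango: HIT. Cache (old->new): [hen elk mango ram ant]
  26. access pear: MISS, evict hen. Cache (old->new): [elk mango ram ant pear]
  27. access mango: HIT. Cache (old->new): [elk mango ram ant pear]
  28. access pear: HIT. Cache (old->new): [elk mango ram ant pear]
  29. access eel: MISS, evict elk. Cache (old->new): [mango ram ant pear eel]
  30. access ant: HIT. Cache (old->new): [mango ram ant pear eel]
  31. access dog: MISS, evict mango. Cache (old->new): [ram ant pear eel dog]
  32. access ant: HIT. Cache (old->new): [ram ant pear eel dog]
  33. access pear: HIT. Cache (old->new): [ram ant pear eel dog]
Total: 20 hits, 13 misses, 8 evictions

Answer: ram ant pear eel dog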